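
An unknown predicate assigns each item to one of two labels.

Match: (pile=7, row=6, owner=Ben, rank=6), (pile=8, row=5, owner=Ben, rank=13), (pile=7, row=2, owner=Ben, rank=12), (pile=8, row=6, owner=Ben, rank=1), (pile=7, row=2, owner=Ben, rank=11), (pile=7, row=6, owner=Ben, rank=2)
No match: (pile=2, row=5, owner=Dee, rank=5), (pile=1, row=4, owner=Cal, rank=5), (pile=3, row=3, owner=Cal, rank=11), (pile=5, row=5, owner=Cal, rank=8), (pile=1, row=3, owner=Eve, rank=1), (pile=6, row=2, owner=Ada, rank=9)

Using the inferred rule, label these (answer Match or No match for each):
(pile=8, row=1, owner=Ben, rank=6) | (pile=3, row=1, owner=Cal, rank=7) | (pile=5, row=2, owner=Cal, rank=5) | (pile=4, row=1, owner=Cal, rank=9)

The distinguishing property — owner is Ben — holds for all the 'Match' cases and none of the 'No match' cases.
(pile=8, row=1, owner=Ben, rank=6): owner is Ben, fits → Match. (pile=3, row=1, owner=Cal, rank=7): owner is Cal, doesn't match → No match. (pile=5, row=2, owner=Cal, rank=5): owner is Cal, doesn't match → No match. (pile=4, row=1, owner=Cal, rank=9): owner is Cal, doesn't match → No match.

Match, No match, No match, No match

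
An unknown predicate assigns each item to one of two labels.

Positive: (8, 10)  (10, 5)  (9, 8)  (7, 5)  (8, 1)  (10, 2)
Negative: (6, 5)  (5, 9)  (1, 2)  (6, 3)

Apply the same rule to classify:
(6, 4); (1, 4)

The distinguishing property — first ≥ 7 — holds for all the 'Positive' cases and none of the 'Negative' cases.
(6, 4): first 6 — does not pass, so Negative. (1, 4): first 1 — does not pass, so Negative.

Negative, Negative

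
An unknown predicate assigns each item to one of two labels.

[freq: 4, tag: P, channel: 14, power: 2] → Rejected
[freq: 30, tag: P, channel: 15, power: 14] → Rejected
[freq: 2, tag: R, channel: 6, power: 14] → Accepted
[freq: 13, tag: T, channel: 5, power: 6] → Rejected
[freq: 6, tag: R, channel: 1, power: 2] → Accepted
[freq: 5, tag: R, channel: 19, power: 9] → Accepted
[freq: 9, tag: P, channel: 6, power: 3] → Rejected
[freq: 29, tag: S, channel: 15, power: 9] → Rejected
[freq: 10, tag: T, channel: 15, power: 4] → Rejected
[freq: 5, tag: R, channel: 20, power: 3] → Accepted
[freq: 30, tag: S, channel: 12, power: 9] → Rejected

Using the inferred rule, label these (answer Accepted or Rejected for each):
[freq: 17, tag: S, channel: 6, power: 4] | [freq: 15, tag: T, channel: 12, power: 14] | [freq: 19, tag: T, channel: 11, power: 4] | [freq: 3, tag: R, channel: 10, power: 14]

The distinguishing property — tag is R — holds for all the 'Accepted' cases and none of the 'Rejected' cases.
[freq: 17, tag: S, channel: 6, power: 4] — tag is S, hence Rejected. [freq: 15, tag: T, channel: 12, power: 14] — tag is T, hence Rejected. [freq: 19, tag: T, channel: 11, power: 4] — tag is T, hence Rejected. [freq: 3, tag: R, channel: 10, power: 14] — tag is R, hence Accepted.

Rejected, Rejected, Rejected, Accepted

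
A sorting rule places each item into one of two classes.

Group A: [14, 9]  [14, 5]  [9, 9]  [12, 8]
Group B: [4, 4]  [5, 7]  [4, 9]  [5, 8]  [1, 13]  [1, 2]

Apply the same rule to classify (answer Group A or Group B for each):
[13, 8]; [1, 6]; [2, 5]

Group A, Group B, Group B

The common property of the 'Group A' items is: sum ≥ 18. No 'Group B' item has it.
[13, 8]: 13+8 = 21 — passes, so Group A.
[1, 6]: 1+6 = 7 — fails this test, so Group B.
[2, 5]: 2+5 = 7 — fails this test, so Group B.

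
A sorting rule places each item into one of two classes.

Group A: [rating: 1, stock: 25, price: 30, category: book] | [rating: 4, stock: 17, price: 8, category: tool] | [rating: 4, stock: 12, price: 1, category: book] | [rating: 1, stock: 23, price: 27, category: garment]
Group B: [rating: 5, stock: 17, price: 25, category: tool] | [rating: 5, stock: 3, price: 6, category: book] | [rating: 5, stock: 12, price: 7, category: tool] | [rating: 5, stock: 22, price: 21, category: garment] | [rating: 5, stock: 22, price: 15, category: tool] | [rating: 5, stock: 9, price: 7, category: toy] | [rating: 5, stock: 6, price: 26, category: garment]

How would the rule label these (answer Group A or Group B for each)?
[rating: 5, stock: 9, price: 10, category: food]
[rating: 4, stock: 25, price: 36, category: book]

Group B, Group A

All 'Group A' examples share one property — rating ≤ 4 — and every 'Group B' example lacks it.
[rating: 5, stock: 9, price: 10, category: food]: rating = 5, lacks this property → Group B. [rating: 4, stock: 25, price: 36, category: book]: rating = 4, fits → Group A.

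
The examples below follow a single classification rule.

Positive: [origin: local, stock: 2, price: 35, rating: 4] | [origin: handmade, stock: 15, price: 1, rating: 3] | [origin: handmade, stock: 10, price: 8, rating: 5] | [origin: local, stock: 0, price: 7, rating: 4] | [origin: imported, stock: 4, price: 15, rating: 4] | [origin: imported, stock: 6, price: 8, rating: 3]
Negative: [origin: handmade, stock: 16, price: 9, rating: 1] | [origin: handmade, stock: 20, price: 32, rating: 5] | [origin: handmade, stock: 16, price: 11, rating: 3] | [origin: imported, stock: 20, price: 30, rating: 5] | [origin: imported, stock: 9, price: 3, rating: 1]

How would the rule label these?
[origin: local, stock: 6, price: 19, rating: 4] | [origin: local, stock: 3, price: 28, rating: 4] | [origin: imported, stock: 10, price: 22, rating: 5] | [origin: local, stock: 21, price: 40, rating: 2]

Positive, Positive, Positive, Negative

The common property of the 'Positive' items is: rating ≥ 3 AND stock ≤ 15. No 'Negative' item has it.
[origin: local, stock: 6, price: 19, rating: 4]: rating = 4, stock = 6, fits → Positive. [origin: local, stock: 3, price: 28, rating: 4]: rating = 4, stock = 3, fits → Positive. [origin: imported, stock: 10, price: 22, rating: 5]: rating = 5, stock = 10, fits → Positive. [origin: local, stock: 21, price: 40, rating: 2]: rating = 2, stock = 21, does not pass → Negative.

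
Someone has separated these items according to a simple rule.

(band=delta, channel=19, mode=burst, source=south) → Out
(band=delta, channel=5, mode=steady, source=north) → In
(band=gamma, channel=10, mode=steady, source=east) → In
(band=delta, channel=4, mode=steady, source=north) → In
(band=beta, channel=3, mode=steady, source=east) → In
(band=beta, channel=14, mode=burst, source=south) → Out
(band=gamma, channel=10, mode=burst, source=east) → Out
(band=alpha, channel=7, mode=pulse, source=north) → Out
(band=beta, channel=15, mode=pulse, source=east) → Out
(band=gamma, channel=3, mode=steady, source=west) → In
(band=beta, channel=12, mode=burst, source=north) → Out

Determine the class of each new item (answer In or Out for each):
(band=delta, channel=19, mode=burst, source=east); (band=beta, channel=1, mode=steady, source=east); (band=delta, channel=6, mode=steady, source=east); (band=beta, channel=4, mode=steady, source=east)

Out, In, In, In

Looking at the examples, the only property every 'In' case has and every 'Out' case lacks is: mode is steady.
(band=delta, channel=19, mode=burst, source=east): Out (mode is burst). (band=beta, channel=1, mode=steady, source=east): In (mode is steady). (band=delta, channel=6, mode=steady, source=east): In (mode is steady). (band=beta, channel=4, mode=steady, source=east): In (mode is steady).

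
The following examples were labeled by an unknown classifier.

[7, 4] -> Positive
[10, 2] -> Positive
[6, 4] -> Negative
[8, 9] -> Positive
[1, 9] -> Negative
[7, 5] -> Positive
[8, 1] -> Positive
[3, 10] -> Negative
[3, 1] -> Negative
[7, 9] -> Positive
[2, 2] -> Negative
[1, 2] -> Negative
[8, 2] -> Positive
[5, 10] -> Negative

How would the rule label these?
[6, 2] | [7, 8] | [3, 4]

Negative, Positive, Negative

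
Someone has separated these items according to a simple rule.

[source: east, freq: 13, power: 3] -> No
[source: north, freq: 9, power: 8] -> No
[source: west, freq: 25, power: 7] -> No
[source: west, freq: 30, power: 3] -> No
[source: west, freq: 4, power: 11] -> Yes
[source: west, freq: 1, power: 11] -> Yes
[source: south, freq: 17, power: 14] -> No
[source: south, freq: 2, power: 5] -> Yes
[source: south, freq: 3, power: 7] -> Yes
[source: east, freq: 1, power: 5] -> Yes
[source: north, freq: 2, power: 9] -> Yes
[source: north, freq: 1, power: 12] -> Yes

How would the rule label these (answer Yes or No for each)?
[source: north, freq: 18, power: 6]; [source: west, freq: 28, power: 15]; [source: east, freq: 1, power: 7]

Rule: freq ≤ 4. This holds for each 'Yes' example and fails for each 'No' one.
[source: north, freq: 18, power: 6]: freq = 18, doesn't match → No. [source: west, freq: 28, power: 15]: freq = 28, doesn't match → No. [source: east, freq: 1, power: 7]: freq = 1, meets the rule → Yes.

No, No, Yes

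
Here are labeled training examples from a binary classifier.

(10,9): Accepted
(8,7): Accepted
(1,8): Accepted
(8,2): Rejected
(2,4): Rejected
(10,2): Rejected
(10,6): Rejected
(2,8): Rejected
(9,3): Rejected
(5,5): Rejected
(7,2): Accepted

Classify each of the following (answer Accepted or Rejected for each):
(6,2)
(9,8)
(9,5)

Rejected, Accepted, Rejected

Looking at the examples, the only property every 'Accepted' case has and every 'Rejected' case lacks is: sum is odd.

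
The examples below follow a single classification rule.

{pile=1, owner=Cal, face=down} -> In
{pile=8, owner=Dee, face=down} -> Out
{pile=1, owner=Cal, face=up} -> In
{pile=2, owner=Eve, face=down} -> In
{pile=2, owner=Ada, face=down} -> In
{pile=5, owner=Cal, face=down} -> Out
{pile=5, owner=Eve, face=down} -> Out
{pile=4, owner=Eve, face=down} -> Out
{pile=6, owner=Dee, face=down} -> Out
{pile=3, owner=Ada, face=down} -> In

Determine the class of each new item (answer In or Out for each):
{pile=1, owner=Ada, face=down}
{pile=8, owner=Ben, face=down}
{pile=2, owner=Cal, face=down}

The common property of the 'In' items is: pile ≤ 3. No 'Out' item has it.

In, Out, In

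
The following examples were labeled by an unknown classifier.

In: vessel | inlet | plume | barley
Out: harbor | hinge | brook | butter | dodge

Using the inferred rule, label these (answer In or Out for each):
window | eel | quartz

Out, In, Out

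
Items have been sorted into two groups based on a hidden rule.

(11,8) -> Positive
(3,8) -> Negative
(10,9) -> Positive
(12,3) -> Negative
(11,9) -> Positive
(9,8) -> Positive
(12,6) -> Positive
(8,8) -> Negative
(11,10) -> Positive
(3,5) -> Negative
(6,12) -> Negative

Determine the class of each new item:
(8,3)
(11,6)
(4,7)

A rule that fits every label: first > second AND sum ≥ 16 — true of each 'Positive' example, false of each 'Negative' one.
Negative: (8,3), since 8 > 3, 8+3 = 11.
Positive: (11,6), since 11 > 6, 11+6 = 17.
Negative: (4,7), since 4 < 7, 4+7 = 11.

Negative, Positive, Negative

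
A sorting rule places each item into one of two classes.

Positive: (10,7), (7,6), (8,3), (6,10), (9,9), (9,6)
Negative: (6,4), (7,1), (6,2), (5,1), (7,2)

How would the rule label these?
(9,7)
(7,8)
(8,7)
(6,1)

Rule: sum ≥ 11. This holds for each 'Positive' example and fails for each 'Negative' one.
(9,7) → 9+7 = 16 → Positive. (7,8) → 7+8 = 15 → Positive. (8,7) → 8+7 = 15 → Positive. (6,1) → 6+1 = 7 → Negative.

Positive, Positive, Positive, Negative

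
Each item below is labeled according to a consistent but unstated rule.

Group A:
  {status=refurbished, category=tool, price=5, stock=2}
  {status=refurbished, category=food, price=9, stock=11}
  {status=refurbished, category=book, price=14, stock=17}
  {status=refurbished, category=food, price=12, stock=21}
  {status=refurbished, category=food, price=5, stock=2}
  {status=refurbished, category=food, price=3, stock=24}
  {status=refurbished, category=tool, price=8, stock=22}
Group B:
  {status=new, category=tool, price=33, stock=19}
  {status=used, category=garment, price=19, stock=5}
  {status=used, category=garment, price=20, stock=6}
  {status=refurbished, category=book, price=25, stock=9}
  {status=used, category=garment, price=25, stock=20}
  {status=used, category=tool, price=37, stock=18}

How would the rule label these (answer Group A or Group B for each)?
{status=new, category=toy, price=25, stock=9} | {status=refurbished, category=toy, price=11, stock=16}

Group B, Group A

The common property of the 'Group A' items is: price ≤ 14. No 'Group B' item has it.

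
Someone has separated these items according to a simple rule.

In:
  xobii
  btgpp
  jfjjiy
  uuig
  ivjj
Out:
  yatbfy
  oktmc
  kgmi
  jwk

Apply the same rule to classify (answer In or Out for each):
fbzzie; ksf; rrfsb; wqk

In, Out, In, Out

A rule that fits every label: has a double letter — true of each 'In' example, false of each 'Out' one.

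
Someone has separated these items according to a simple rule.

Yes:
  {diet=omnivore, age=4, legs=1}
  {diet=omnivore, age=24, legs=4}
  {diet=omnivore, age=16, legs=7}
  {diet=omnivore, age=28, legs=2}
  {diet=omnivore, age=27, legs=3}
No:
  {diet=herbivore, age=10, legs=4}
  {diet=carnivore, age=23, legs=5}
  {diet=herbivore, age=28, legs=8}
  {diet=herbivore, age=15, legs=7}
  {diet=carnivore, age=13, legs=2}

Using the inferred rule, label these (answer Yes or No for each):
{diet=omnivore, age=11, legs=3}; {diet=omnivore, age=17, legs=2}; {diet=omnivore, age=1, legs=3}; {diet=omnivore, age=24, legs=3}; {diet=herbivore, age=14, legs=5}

Every 'Yes' example satisfies: diet is omnivore. None of the 'No' examples do.
{diet=omnivore, age=11, legs=3} → diet is omnivore → Yes. {diet=omnivore, age=17, legs=2} → diet is omnivore → Yes. {diet=omnivore, age=1, legs=3} → diet is omnivore → Yes. {diet=omnivore, age=24, legs=3} → diet is omnivore → Yes. {diet=herbivore, age=14, legs=5} → diet is herbivore → No.

Yes, Yes, Yes, Yes, No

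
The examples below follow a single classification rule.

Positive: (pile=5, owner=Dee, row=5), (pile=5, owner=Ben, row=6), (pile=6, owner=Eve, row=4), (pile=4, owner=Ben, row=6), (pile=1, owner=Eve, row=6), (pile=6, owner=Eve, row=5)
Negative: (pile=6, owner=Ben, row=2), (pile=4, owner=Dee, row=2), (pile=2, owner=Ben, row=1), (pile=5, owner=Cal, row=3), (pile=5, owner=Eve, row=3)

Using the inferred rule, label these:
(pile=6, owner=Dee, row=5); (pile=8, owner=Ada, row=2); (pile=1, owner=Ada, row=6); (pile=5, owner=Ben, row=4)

Positive, Negative, Positive, Positive

The rule appears to be: row ≥ 4.
(pile=6, owner=Dee, row=5): Positive (row = 5).
(pile=8, owner=Ada, row=2): Negative (row = 2).
(pile=1, owner=Ada, row=6): Positive (row = 6).
(pile=5, owner=Ben, row=4): Positive (row = 4).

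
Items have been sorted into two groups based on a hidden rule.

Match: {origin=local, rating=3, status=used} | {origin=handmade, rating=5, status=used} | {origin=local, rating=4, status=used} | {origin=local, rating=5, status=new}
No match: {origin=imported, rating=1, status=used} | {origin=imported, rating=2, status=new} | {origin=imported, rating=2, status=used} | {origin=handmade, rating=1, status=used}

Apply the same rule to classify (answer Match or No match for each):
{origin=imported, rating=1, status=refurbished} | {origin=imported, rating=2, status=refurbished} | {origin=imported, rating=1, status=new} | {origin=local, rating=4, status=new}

A rule that fits every label: rating ≥ 3 — true of each 'Match' example, false of each 'No match' one.

No match, No match, No match, Match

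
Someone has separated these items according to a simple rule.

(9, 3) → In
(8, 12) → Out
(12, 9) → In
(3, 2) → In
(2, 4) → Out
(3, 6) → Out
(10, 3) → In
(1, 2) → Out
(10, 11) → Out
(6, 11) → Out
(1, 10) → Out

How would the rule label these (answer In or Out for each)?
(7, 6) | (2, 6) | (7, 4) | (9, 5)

In, Out, In, In

A rule that fits every label: first > second — true of each 'In' example, false of each 'Out' one.
In: (7, 6), since 7 > 6. Out: (2, 6), since 2 < 6. In: (7, 4), since 7 > 4. In: (9, 5), since 9 > 5.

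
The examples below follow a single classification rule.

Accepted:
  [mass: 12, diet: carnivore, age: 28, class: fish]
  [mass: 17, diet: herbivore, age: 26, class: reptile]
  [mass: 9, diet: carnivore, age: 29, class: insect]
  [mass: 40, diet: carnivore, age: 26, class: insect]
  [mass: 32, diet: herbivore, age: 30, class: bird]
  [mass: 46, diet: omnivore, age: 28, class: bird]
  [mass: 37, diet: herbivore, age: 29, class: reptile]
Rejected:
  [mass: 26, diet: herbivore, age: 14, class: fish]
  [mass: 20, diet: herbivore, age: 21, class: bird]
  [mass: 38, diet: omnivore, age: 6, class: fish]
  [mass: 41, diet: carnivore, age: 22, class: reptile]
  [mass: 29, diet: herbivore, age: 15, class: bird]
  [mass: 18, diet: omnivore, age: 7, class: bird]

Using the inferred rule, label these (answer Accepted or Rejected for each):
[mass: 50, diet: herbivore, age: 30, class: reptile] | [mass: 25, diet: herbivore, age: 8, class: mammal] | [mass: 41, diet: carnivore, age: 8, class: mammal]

The rule appears to be: age ≥ 26.
[mass: 50, diet: herbivore, age: 30, class: reptile] → age = 30 → Accepted. [mass: 25, diet: herbivore, age: 8, class: mammal] → age = 8 → Rejected. [mass: 41, diet: carnivore, age: 8, class: mammal] → age = 8 → Rejected.

Accepted, Rejected, Rejected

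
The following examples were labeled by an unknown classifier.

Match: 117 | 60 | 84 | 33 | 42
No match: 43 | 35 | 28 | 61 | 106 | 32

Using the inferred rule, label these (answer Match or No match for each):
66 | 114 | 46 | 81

Match, Match, No match, Match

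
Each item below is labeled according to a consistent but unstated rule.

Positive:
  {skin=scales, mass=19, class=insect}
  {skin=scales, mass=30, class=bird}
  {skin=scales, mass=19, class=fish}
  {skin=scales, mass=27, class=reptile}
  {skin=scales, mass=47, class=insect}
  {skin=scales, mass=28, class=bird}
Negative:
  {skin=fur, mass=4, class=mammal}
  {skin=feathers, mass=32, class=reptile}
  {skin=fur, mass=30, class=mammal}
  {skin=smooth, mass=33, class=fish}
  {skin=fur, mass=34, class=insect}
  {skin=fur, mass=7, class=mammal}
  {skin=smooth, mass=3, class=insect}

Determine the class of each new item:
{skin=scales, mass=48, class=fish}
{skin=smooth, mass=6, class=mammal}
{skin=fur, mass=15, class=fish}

Positive, Negative, Negative

'Positive' ⟺ skin is scales.
{skin=scales, mass=48, class=fish} → skin is scales → Positive. {skin=smooth, mass=6, class=mammal} → skin is smooth → Negative. {skin=fur, mass=15, class=fish} → skin is fur → Negative.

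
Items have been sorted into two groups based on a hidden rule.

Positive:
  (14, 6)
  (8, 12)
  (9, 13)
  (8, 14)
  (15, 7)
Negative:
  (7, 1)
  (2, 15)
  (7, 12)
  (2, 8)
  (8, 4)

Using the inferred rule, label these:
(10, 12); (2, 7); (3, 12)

Positive, Negative, Negative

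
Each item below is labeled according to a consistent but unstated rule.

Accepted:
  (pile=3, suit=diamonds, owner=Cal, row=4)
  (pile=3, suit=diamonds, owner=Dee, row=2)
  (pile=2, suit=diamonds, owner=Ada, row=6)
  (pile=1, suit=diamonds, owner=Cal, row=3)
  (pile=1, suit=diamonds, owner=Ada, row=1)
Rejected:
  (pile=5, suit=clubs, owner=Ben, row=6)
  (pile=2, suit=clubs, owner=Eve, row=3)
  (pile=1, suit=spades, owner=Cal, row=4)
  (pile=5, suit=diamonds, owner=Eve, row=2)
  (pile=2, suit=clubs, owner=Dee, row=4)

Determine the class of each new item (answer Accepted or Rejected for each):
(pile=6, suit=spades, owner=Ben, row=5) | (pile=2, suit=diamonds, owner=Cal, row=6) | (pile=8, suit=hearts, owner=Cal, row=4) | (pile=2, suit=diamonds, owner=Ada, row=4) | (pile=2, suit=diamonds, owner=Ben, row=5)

The simplest hypothesis consistent with all the labels is: suit is diamonds AND pile ≤ 3.
(pile=6, suit=spades, owner=Ben, row=5): Rejected (suit is spades, pile = 6).
(pile=2, suit=diamonds, owner=Cal, row=6): Accepted (suit is diamonds, pile = 2).
(pile=8, suit=hearts, owner=Cal, row=4): Rejected (suit is hearts, pile = 8).
(pile=2, suit=diamonds, owner=Ada, row=4): Accepted (suit is diamonds, pile = 2).
(pile=2, suit=diamonds, owner=Ben, row=5): Accepted (suit is diamonds, pile = 2).

Rejected, Accepted, Rejected, Accepted, Accepted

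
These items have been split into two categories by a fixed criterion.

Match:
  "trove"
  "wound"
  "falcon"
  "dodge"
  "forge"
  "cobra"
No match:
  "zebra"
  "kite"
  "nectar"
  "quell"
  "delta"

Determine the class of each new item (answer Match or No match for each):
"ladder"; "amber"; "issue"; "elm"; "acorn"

No match, No match, No match, No match, Match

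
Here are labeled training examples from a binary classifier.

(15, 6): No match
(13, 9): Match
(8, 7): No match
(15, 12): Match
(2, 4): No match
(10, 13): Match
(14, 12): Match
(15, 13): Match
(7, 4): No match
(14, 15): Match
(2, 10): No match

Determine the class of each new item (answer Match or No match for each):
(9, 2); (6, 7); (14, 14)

No match, No match, Match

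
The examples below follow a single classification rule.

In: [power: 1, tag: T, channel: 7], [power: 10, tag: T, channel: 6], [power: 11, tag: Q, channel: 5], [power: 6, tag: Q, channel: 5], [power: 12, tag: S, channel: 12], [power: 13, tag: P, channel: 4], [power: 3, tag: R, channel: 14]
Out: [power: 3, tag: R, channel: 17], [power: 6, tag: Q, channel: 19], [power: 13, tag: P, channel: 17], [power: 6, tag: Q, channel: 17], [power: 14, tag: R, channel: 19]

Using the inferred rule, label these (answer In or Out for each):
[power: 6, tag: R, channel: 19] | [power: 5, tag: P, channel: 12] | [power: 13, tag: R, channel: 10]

Out, In, In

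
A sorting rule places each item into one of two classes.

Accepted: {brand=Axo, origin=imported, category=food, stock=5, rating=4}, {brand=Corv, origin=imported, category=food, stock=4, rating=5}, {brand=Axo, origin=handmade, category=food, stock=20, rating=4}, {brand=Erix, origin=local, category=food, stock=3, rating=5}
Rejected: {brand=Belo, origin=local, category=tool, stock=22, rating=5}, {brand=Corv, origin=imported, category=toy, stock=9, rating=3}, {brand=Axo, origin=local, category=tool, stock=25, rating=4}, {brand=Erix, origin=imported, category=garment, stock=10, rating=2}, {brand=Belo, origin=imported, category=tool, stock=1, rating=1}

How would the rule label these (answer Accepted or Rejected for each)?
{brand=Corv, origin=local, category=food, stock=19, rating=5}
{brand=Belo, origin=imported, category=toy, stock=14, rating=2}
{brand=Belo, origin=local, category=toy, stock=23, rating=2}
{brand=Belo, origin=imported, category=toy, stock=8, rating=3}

Accepted, Rejected, Rejected, Rejected

One predicate separates the groups cleanly: category is food.
{brand=Corv, origin=local, category=food, stock=19, rating=5}: category is food — satisfies this, so Accepted.
{brand=Belo, origin=imported, category=toy, stock=14, rating=2}: category is toy — does not satisfy this, so Rejected.
{brand=Belo, origin=local, category=toy, stock=23, rating=2}: category is toy — does not satisfy this, so Rejected.
{brand=Belo, origin=imported, category=toy, stock=8, rating=3}: category is toy — does not satisfy this, so Rejected.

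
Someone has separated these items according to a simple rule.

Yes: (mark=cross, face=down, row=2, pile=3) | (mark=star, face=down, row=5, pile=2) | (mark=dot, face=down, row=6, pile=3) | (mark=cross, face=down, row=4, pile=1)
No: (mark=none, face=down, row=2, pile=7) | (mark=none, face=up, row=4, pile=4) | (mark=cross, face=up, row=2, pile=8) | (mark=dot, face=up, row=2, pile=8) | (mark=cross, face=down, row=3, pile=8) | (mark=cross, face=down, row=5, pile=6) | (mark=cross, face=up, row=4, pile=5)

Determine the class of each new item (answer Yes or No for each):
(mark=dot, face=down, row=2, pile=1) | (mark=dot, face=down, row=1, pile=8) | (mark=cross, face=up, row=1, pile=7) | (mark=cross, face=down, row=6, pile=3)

'Yes' ⟺ pile ≤ 3.
Yes: (mark=dot, face=down, row=2, pile=1), since pile = 1.
No: (mark=dot, face=down, row=1, pile=8), since pile = 8.
No: (mark=cross, face=up, row=1, pile=7), since pile = 7.
Yes: (mark=cross, face=down, row=6, pile=3), since pile = 3.

Yes, No, No, Yes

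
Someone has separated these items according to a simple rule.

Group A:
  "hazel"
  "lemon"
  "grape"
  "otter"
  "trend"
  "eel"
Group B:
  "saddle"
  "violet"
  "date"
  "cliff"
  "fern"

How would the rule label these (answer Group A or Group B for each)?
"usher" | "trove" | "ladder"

Group A, Group A, Group B

All 'Group A' examples share one property — odd length AND contains 'e' — and every 'Group B' example lacks it.
Group A: "usher", since length 5, has 'e'. Group A: "trove", since length 5, has 'e'. Group B: "ladder", since length 6, has 'e'.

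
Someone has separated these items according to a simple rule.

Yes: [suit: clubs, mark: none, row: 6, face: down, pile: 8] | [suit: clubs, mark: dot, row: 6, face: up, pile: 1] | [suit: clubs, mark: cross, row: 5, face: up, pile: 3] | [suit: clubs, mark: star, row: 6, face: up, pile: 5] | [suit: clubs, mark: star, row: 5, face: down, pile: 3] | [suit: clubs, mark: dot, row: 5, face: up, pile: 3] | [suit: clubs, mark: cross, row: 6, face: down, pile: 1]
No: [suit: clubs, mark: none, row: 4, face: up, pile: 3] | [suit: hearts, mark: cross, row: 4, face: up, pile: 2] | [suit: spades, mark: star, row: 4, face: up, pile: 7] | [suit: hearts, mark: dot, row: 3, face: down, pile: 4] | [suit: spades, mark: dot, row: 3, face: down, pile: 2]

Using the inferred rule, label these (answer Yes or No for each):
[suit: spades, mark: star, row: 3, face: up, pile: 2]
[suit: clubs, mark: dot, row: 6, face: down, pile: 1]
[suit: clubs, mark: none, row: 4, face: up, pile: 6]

A rule that fits every label: row ≥ 5 — true of each 'Yes' example, false of each 'No' one.
[suit: spades, mark: star, row: 3, face: up, pile: 2] → row = 3 → No. [suit: clubs, mark: dot, row: 6, face: down, pile: 1] → row = 6 → Yes. [suit: clubs, mark: none, row: 4, face: up, pile: 6] → row = 4 → No.

No, Yes, No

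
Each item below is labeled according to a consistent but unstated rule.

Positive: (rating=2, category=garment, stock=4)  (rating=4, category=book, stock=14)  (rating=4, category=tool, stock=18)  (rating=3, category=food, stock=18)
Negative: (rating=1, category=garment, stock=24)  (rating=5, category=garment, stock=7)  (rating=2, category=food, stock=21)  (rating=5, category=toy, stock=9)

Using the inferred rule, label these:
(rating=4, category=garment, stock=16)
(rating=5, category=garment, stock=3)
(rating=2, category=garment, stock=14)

Positive, Negative, Positive

'Positive' ⟺ rating ≤ 4 AND stock ≤ 18.
(rating=4, category=garment, stock=16): Positive (rating = 4, stock = 16). (rating=5, category=garment, stock=3): Negative (rating = 5, stock = 3). (rating=2, category=garment, stock=14): Positive (rating = 2, stock = 14).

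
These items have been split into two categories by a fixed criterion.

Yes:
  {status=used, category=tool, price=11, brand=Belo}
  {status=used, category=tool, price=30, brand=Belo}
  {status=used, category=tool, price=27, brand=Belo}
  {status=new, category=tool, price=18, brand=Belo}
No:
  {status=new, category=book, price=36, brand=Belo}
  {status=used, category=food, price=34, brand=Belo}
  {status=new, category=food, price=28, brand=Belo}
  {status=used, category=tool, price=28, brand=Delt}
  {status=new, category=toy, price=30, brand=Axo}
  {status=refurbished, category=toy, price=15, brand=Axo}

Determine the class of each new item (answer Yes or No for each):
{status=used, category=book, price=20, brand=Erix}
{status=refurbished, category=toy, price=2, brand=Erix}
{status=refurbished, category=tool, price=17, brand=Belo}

The simplest hypothesis consistent with all the labels is: category is tool AND brand is Belo.
{status=used, category=book, price=20, brand=Erix} → category is book, brand is Erix → No.
{status=refurbished, category=toy, price=2, brand=Erix} → category is toy, brand is Erix → No.
{status=refurbished, category=tool, price=17, brand=Belo} → category is tool, brand is Belo → Yes.

No, No, Yes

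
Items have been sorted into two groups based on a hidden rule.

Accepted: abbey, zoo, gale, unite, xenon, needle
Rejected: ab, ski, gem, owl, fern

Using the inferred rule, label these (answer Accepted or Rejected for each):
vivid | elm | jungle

Accepted, Rejected, Accepted

The pattern is that an item is 'Accepted' exactly when: has ≥ 2 vowels.
vivid: 2 vowels — passes, so Accepted.
elm: 1 vowel — fails the rule, so Rejected.
jungle: 2 vowels — passes, so Accepted.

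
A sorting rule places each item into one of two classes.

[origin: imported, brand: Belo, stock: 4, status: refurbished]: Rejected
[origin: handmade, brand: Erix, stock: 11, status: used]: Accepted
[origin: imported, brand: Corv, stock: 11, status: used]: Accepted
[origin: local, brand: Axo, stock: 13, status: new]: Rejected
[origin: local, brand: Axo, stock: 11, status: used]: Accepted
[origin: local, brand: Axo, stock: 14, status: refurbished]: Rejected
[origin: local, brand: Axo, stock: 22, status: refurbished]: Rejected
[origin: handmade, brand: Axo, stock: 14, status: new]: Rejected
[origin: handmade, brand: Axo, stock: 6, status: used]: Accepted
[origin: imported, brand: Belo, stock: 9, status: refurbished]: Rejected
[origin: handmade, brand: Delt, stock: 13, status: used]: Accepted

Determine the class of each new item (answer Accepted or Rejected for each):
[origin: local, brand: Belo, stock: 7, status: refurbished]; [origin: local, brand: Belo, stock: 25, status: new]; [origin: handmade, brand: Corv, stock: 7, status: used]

Rejected, Rejected, Accepted

Looking at the examples, the only property every 'Accepted' case has and every 'Rejected' case lacks is: status is used.
[origin: local, brand: Belo, stock: 7, status: refurbished]: Rejected (status is refurbished). [origin: local, brand: Belo, stock: 25, status: new]: Rejected (status is new). [origin: handmade, brand: Corv, stock: 7, status: used]: Accepted (status is used).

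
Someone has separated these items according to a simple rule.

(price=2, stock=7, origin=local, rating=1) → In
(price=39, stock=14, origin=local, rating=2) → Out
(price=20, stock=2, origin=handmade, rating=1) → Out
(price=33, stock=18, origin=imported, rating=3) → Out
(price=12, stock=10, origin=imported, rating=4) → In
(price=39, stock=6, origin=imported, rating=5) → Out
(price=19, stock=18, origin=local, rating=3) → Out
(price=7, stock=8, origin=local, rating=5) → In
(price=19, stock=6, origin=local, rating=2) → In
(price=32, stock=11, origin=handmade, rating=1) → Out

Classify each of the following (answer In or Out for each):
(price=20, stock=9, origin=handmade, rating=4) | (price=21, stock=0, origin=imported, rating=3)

The rule appears to be: stock ≤ 10 AND price ≤ 19.
(price=20, stock=9, origin=handmade, rating=4) → stock = 9, price = 20 → Out.
(price=21, stock=0, origin=imported, rating=3) → stock = 0, price = 21 → Out.

Out, Out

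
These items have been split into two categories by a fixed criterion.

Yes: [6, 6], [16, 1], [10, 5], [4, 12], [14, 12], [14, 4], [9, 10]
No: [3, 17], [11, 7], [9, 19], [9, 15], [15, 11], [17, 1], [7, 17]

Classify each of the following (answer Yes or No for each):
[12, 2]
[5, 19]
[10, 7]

The common property of the 'Yes' items is: product is even. No 'No' item has it.
[12, 2]: 12·2 = 24, qualifies → Yes.
[5, 19]: 5·19 = 95, does not fit → No.
[10, 7]: 10·7 = 70, qualifies → Yes.

Yes, No, Yes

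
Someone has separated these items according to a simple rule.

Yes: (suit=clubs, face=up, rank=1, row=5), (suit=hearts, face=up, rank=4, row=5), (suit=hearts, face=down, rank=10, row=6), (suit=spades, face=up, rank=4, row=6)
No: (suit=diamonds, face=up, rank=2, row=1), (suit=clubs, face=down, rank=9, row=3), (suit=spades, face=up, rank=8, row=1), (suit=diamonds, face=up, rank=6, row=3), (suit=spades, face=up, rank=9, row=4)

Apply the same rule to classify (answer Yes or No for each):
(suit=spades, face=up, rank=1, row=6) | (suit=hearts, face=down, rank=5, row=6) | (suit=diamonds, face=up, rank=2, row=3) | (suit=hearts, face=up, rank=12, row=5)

The classifier is using: row ≥ 5.
(suit=spades, face=up, rank=1, row=6) — row = 6, hence Yes.
(suit=hearts, face=down, rank=5, row=6) — row = 6, hence Yes.
(suit=diamonds, face=up, rank=2, row=3) — row = 3, hence No.
(suit=hearts, face=up, rank=12, row=5) — row = 5, hence Yes.

Yes, Yes, No, Yes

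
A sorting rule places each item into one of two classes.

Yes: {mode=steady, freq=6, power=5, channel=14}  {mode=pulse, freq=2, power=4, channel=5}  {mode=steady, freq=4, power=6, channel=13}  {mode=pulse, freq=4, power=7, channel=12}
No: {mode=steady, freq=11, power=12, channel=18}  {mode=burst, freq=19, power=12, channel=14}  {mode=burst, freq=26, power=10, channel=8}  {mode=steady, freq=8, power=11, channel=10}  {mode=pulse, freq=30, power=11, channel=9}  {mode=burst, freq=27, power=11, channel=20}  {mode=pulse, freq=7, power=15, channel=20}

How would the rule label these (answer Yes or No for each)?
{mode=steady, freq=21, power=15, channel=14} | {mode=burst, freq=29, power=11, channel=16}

No, No

The common property of the 'Yes' items is: freq ≤ 6. No 'No' item has it.
{mode=steady, freq=21, power=15, channel=14}: freq = 21 — lacks this property, so No. {mode=burst, freq=29, power=11, channel=16}: freq = 29 — lacks this property, so No.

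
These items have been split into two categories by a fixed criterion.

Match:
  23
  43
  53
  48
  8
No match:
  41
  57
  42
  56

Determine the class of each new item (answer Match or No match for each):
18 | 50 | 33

Match, No match, Match

The classifier is using: ≡ 3 (mod 5).
18 → 18 mod 5 = 3 → Match. 50 → 50 mod 5 = 0 → No match. 33 → 33 mod 5 = 3 → Match.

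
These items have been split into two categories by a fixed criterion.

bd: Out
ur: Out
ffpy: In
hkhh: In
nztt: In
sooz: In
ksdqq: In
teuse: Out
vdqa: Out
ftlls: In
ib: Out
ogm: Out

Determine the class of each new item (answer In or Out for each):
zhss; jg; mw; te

Rule: has a double letter. This holds for each 'In' example and fails for each 'Out' one.

In, Out, Out, Out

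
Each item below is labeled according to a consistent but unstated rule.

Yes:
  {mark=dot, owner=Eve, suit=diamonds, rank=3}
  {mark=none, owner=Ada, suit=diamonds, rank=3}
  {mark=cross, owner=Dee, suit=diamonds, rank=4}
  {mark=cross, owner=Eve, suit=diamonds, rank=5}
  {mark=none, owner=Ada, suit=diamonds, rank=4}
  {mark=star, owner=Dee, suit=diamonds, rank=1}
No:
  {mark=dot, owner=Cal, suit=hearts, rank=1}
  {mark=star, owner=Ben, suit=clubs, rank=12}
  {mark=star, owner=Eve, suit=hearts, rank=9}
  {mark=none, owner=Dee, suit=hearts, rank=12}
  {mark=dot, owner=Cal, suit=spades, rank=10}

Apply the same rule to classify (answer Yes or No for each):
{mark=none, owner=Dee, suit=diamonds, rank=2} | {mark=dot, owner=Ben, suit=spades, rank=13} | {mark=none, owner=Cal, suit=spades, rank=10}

Yes, No, No

The distinguishing property — suit is diamonds — holds for all the 'Yes' cases and none of the 'No' cases.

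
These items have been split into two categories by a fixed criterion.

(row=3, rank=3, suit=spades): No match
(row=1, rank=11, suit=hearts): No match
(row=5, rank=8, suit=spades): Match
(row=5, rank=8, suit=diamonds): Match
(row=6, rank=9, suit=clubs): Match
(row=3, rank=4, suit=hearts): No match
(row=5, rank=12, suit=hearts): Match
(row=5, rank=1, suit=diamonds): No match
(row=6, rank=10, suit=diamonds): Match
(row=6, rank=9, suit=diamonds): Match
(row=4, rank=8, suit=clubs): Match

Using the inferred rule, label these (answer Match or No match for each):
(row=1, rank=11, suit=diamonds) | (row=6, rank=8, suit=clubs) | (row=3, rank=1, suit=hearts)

The distinguishing property — row ≥ 3 AND rank ≥ 8 — holds for all the 'Match' cases and none of the 'No match' cases.
No match: (row=1, rank=11, suit=diamonds), since row = 1, rank = 11.
Match: (row=6, rank=8, suit=clubs), since row = 6, rank = 8.
No match: (row=3, rank=1, suit=hearts), since row = 3, rank = 1.

No match, Match, No match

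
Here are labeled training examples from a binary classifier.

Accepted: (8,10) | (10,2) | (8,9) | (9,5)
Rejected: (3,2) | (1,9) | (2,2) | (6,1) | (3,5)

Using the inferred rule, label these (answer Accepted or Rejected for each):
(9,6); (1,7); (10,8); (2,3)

Accepted, Rejected, Accepted, Rejected

The rule appears to be: sum ≥ 12.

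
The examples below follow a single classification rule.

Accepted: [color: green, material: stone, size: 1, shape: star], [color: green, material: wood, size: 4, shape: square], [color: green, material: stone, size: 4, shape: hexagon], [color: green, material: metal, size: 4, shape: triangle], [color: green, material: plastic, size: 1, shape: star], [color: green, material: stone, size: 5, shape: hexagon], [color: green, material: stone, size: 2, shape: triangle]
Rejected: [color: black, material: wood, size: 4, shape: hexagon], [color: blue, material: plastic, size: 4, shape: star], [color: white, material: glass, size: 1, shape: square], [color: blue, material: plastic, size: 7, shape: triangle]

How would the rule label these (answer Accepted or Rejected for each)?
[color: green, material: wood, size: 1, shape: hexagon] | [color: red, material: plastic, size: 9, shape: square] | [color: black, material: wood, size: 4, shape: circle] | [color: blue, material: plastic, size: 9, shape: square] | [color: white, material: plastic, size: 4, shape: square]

All 'Accepted' examples share one property — color is green — and every 'Rejected' example lacks it.
Accepted: [color: green, material: wood, size: 1, shape: hexagon], since color is green.
Rejected: [color: red, material: plastic, size: 9, shape: square], since color is red.
Rejected: [color: black, material: wood, size: 4, shape: circle], since color is black.
Rejected: [color: blue, material: plastic, size: 9, shape: square], since color is blue.
Rejected: [color: white, material: plastic, size: 4, shape: square], since color is white.

Accepted, Rejected, Rejected, Rejected, Rejected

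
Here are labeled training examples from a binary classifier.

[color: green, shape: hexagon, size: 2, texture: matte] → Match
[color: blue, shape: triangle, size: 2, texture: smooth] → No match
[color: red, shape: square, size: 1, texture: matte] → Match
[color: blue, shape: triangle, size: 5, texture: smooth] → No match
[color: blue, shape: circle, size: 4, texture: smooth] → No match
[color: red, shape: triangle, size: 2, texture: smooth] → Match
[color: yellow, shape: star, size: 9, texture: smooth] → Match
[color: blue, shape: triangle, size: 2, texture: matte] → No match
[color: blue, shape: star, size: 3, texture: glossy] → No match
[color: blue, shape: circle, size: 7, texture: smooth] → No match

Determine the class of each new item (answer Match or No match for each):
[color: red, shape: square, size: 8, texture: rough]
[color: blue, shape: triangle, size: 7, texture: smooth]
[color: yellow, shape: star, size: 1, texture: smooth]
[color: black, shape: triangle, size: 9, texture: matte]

The distinguishing property — color is not blue — holds for all the 'Match' cases and none of the 'No match' cases.

Match, No match, Match, Match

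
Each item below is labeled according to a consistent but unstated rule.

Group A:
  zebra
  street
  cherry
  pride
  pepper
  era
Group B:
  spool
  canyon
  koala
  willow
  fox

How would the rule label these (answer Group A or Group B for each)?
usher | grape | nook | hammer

Group A, Group A, Group B, Group A

Every 'Group A' example satisfies: contains 'e'. None of the 'Group B' examples do.
usher: has 'e' — matches, so Group A.
grape: has 'e' — matches, so Group A.
nook: no 'e' — fails this test, so Group B.
hammer: has 'e' — matches, so Group A.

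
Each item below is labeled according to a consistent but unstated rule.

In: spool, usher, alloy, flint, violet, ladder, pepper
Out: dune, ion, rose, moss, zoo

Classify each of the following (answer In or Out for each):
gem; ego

The common property of the 'In' items is: length ≥ 5. No 'Out' item has it.

Out, Out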